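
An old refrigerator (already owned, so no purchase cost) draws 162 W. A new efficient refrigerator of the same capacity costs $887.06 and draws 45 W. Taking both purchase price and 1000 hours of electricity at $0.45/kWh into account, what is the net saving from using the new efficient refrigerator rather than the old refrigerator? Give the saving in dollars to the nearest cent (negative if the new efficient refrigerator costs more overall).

old refrigerator: $0.00 + (162/1000) kW × 1000 h × $0.45 = $0.00 + $72.9 = $72.9
new efficient refrigerator: $887.06 + (45/1000) kW × 1000 h × $0.45 = $887.06 + $20.25 = $907.31
Saving = $72.9 − $907.31 = −$834.41

-$834.41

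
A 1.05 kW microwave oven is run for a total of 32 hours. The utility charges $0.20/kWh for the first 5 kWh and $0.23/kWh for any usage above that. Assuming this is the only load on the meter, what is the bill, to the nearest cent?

$7.58

Energy = 1.05 kW × 32 h = 33.6 kWh
Tier 1 (0–5 kWh): 5 × $0.20 = $1
Above 5 kWh: 28.6 × $0.23 = $6.578
Bill = $7.58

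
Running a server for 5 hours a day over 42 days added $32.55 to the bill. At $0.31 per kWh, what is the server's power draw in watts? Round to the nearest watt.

Energy = $32.55 ÷ $0.31/kWh = 105 kWh
Runtime = 5 h/day × 42 days = 210 h
Power = 105 kWh ÷ 210 h = 0.5 kW = 500 W

500 W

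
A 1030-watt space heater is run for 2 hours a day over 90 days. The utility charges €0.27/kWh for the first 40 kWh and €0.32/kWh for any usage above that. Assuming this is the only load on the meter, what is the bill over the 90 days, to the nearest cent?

€57.33

Runtime = 2 h/day × 90 days = 180 h
Energy = 1.03 kW × 180 h = 185.4 kWh
Tier 1 (0–40 kWh): 40 × €0.27 = €10.8
Above 40 kWh: 145.4 × €0.32 = €46.528
Bill = €57.33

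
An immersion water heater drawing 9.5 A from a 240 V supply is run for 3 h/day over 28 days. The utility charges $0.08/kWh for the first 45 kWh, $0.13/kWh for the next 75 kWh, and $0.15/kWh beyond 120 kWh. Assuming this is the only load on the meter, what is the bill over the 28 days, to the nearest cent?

$24.08

Power = 9.5 A × 240 V = 2280 W = 2.28 kW
Runtime = 3 h/day × 28 days = 84 h
Energy = 2.28 kW × 84 h = 191.52 kWh
Tier 1 (0–45 kWh): 45 × $0.08 = $3.6
Tier 2 (45–120 kWh): 75 × $0.13 = $9.75
Above 120 kWh: 71.52 × $0.15 = $10.728
Bill = $24.08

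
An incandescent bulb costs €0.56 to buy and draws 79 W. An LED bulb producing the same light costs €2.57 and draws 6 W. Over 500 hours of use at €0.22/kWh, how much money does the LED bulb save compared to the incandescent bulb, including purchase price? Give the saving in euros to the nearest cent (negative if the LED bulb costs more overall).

incandescent bulb: €0.56 + (79/1000) kW × 500 h × €0.22 = €0.56 + €8.69 = €9.25
LED bulb: €2.57 + (6/1000) kW × 500 h × €0.22 = €2.57 + €0.66 = €3.23
Saving = €9.25 − €3.23 = €6.02

€6.02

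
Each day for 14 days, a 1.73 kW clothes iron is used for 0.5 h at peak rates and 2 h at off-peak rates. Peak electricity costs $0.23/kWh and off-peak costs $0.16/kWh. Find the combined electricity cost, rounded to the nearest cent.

Peak energy = 1.73 kW × 0.5 h × 14 = 12.11 kWh
Off-peak energy = 1.73 kW × 2 h × 14 = 48.44 kWh
Cost = 12.11 × $0.23 + 48.44 × $0.16 = $2.7853 + $7.7504 = $10.54

$10.54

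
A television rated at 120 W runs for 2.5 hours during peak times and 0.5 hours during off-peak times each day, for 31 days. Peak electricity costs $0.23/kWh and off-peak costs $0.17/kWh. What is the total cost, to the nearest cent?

$2.46

Peak energy = 0.12 kW × 2.5 h × 31 = 9.3 kWh
Off-peak energy = 0.12 kW × 0.5 h × 31 = 1.86 kWh
Cost = 9.3 × $0.23 + 1.86 × $0.17 = $2.139 + $0.3162 = $2.46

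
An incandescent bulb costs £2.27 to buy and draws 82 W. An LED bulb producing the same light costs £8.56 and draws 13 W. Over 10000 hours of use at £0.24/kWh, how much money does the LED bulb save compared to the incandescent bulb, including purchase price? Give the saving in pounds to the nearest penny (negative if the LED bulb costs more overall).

£159.31

incandescent bulb: £2.27 + (82/1000) kW × 10000 h × £0.24 = £2.27 + £196.8 = £199.07
LED bulb: £8.56 + (13/1000) kW × 10000 h × £0.24 = £8.56 + £31.2 = £39.76
Saving = £199.07 − £39.76 = £159.31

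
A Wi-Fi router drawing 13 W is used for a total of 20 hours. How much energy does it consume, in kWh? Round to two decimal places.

0.26 kWh

Energy = 0.013 kW × 20 h = 0.26 kWh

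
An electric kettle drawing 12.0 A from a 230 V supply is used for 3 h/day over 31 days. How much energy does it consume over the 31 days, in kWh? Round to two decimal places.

Power = 12.0 A × 230 V = 2760 W = 2.76 kW
Runtime = 3 h/day × 31 days = 93 h
Energy = 2.76 kW × 93 h = 256.68 kWh

256.68 kWh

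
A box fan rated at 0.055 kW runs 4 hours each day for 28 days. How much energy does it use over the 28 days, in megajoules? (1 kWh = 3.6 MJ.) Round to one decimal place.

22.2 MJ

Runtime = 4 h/day × 28 days = 112 h
Energy = 0.055 kW × 112 h = 6.16 kWh
= 6.16 × 3.6 MJ = 22.2 MJ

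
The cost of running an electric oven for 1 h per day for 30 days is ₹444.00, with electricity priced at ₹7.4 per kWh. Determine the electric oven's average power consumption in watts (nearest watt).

Energy = ₹444.00 ÷ ₹7.4/kWh = 60 kWh
Runtime = 1 h/day × 30 days = 30 h
Power = 60 kWh ÷ 30 h = 2 kW = 2000 W

2000 W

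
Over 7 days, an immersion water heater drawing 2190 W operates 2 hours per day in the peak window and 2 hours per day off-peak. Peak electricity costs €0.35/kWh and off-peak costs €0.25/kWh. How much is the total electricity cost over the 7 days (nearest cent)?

€18.40

Peak energy = 2.19 kW × 2 h × 7 = 30.66 kWh
Off-peak energy = 2.19 kW × 2 h × 7 = 30.66 kWh
Cost = 30.66 × €0.35 + 30.66 × €0.25 = €10.731 + €7.665 = €18.40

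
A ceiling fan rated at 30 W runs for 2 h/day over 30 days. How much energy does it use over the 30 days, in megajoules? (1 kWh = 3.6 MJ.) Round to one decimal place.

Runtime = 2 h/day × 30 days = 60 h
Energy = 0.03 kW × 60 h = 1.8 kWh
= 1.8 × 3.6 MJ = 6.5 MJ

6.5 MJ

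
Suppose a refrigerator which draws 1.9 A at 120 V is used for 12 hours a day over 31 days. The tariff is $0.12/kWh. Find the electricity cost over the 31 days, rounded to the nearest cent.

$10.18

Power = 1.9 A × 120 V = 228 W = 0.228 kW
Runtime = 12 h/day × 31 days = 372 h
Energy = 0.228 kW × 372 h = 84.816 kWh
Cost = 84.816 kWh × $0.12/kWh = $10.18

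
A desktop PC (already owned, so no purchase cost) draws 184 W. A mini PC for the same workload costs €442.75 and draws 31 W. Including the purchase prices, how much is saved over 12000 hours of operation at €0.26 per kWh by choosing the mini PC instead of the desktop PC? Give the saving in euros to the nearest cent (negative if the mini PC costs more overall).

€34.61

desktop PC: €0.00 + (184/1000) kW × 12000 h × €0.26 = €0.00 + €574.08 = €574.08
mini PC: €442.75 + (31/1000) kW × 12000 h × €0.26 = €442.75 + €96.72 = €539.47
Saving = €574.08 − €539.47 = €34.61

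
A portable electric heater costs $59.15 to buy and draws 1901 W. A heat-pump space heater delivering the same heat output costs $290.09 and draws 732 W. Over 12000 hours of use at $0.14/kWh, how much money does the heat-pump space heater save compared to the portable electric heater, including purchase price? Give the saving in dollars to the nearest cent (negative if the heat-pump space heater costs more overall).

portable electric heater: $59.15 + (1901/1000) kW × 12000 h × $0.14 = $59.15 + $3193.68 = $3252.83
heat-pump space heater: $290.09 + (732/1000) kW × 12000 h × $0.14 = $290.09 + $1229.76 = $1519.85
Saving = $3252.83 − $1519.85 = $1732.98

$1732.98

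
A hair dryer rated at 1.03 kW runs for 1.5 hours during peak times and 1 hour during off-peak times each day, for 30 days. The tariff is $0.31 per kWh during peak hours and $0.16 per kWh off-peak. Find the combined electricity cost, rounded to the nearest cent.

$19.31

Peak energy = 1.03 kW × 1.5 h × 30 = 46.35 kWh
Off-peak energy = 1.03 kW × 1 h × 30 = 30.9 kWh
Cost = 46.35 × $0.31 + 30.9 × $0.16 = $14.3685 + $4.944 = $19.31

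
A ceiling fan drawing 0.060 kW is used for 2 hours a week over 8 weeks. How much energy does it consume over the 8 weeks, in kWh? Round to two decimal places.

Runtime = 2 h/week × 8 weeks = 16 h
Energy = 0.06 kW × 16 h = 0.96 kWh

0.96 kWh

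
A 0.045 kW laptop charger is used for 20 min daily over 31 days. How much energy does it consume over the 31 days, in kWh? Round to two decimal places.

Runtime = 20 min × 31 = 620 min = 10.333333… h
Energy = 0.045 kW × 10.333333… h = 0.465 kWh ≈ 0.47 kWh

0.47 kWh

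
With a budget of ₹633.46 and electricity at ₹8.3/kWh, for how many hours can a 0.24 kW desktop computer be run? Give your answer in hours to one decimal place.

318.0 h

Energy available = ₹633.46 ÷ ₹8.3/kWh = 76.3205 kWh
Hours = 76.3205 kWh ÷ 0.24 kW = 318.0 h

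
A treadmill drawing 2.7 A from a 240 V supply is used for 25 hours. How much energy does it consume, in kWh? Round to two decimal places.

Power = 2.7 A × 240 V = 648 W = 0.648 kW
Energy = 0.648 kW × 25 h = 16.2 kWh

16.20 kWh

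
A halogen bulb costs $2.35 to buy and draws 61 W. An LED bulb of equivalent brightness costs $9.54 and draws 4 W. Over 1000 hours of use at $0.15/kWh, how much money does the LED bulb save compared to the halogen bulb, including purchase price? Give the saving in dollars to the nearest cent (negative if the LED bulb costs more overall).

$1.36

halogen bulb: $2.35 + (61/1000) kW × 1000 h × $0.15 = $2.35 + $9.15 = $11.5
LED bulb: $9.54 + (4/1000) kW × 1000 h × $0.15 = $9.54 + $0.6 = $10.14
Saving = $11.5 − $10.14 = $1.36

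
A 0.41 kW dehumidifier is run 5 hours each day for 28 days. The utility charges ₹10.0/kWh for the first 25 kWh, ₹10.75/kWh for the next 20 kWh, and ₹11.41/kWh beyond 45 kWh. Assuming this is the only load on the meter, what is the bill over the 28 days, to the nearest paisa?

₹606.48

Runtime = 5 h/day × 28 days = 140 h
Energy = 0.41 kW × 140 h = 57.4 kWh
Tier 1 (0–25 kWh): 25 × ₹10.0 = ₹250
Tier 2 (25–45 kWh): 20 × ₹10.75 = ₹215
Above 45 kWh: 12.4 × ₹11.41 = ₹141.484
Bill = ₹606.48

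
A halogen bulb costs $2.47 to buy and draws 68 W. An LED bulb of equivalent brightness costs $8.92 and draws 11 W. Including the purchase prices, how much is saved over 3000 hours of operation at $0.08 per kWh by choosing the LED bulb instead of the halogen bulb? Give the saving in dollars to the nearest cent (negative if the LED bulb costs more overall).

halogen bulb: $2.47 + (68/1000) kW × 3000 h × $0.08 = $2.47 + $16.32 = $18.79
LED bulb: $8.92 + (11/1000) kW × 3000 h × $0.08 = $8.92 + $2.64 = $11.56
Saving = $18.79 − $11.56 = $7.23

$7.23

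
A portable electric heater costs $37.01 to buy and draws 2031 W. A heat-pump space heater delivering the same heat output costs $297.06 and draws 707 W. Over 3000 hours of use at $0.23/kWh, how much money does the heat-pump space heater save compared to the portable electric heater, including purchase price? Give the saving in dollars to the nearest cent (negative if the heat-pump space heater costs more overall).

$653.51

portable electric heater: $37.01 + (2031/1000) kW × 3000 h × $0.23 = $37.01 + $1401.39 = $1438.4
heat-pump space heater: $297.06 + (707/1000) kW × 3000 h × $0.23 = $297.06 + $487.83 = $784.89
Saving = $1438.4 − $784.89 = $653.51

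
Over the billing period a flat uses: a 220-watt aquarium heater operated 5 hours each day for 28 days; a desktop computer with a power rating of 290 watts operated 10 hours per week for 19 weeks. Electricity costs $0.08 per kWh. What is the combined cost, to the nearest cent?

$6.87

aquarium heater: Runtime = 5 h/day × 28 days = 140 h
aquarium heater: 0.22 kW × 140 h = 30.8 kWh
desktop computer: Runtime = 10 h/week × 19 weeks = 190 h
desktop computer: 0.29 kW × 190 h = 55.1 kWh
Total energy = 85.9 kWh
Cost = 85.9 × $0.08 = $6.87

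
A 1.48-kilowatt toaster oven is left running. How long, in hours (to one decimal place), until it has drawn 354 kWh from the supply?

239.2 h

Hours = 354 kWh ÷ 1.48 kW = 239.2 h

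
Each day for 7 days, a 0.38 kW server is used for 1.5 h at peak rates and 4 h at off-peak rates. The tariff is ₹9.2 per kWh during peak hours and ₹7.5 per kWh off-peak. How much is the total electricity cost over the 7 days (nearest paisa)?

Peak energy = 0.38 kW × 1.5 h × 7 = 3.99 kWh
Off-peak energy = 0.38 kW × 4 h × 7 = 10.64 kWh
Cost = 3.99 × ₹9.2 + 10.64 × ₹7.5 = ₹36.708 + ₹79.8 = ₹116.51

₹116.51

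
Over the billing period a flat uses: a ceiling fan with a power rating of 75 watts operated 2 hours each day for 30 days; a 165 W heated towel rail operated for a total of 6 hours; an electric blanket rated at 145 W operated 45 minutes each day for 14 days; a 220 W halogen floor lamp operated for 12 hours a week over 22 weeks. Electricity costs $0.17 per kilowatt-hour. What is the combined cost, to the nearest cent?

$11.07

ceiling fan: Runtime = 2 h/day × 30 days = 60 h
ceiling fan: 0.075 kW × 60 h = 4.5 kWh
heated towel rail: 0.165 kW × 6 h = 0.99 kWh
electric blanket: Runtime = 45 min × 14 = 630 min = 10.5 h
electric blanket: 0.145 kW × 10.5 h = 1.5225 kWh
halogen floor lamp: Runtime = 12 h/week × 22 weeks = 264 h
halogen floor lamp: 0.22 kW × 264 h = 58.08 kWh
Total energy = 65.0925 kWh
Cost = 65.0925 × $0.17 = $11.07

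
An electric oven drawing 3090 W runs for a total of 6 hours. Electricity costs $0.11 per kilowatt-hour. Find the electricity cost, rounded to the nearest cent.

$2.04

Energy = 3.09 kW × 6 h = 18.54 kWh
Cost = 18.54 kWh × $0.11/kWh = $2.04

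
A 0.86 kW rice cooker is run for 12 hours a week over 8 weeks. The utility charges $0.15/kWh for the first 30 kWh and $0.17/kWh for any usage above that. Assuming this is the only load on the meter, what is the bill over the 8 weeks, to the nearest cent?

Runtime = 12 h/week × 8 weeks = 96 h
Energy = 0.86 kW × 96 h = 82.56 kWh
Tier 1 (0–30 kWh): 30 × $0.15 = $4.5
Above 30 kWh: 52.56 × $0.17 = $8.9352
Bill = $13.44

$13.44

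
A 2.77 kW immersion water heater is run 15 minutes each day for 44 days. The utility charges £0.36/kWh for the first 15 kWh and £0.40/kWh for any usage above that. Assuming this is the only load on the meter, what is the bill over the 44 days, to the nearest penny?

£11.59

Runtime = 15 min × 44 = 660 min = 11 h
Energy = 2.77 kW × 11 h = 30.47 kWh
Tier 1 (0–15 kWh): 15 × £0.36 = £5.4
Above 15 kWh: 15.47 × £0.40 = £6.188
Bill = £11.59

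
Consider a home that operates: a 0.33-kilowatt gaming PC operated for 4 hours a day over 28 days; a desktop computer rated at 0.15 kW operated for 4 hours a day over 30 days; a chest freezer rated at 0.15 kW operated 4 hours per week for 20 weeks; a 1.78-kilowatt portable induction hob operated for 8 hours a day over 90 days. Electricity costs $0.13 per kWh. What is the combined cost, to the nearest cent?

gaming PC: Runtime = 4 h/day × 28 days = 112 h
gaming PC: 0.33 kW × 112 h = 36.96 kWh
desktop computer: Runtime = 4 h/day × 30 days = 120 h
desktop computer: 0.15 kW × 120 h = 18 kWh
chest freezer: Runtime = 4 h/week × 20 weeks = 80 h
chest freezer: 0.15 kW × 80 h = 12 kWh
portable induction hob: Runtime = 8 h/day × 90 days = 720 h
portable induction hob: 1.78 kW × 720 h = 1281.6 kWh
Total energy = 1348.56 kWh
Cost = 1348.56 × $0.13 = $175.31

$175.31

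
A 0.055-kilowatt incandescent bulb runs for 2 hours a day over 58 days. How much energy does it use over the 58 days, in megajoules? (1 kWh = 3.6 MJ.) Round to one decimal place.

Runtime = 2 h/day × 58 days = 116 h
Energy = 0.055 kW × 116 h = 6.38 kWh
= 6.38 × 3.6 MJ = 23.0 MJ

23.0 MJ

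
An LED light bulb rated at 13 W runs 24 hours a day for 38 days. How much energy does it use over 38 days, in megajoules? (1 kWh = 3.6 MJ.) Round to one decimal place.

Runtime = 24 h × 38 = 912 h
Energy = 0.013 kW × 912 h = 11.856 kWh
= 11.856 × 3.6 MJ = 42.7 MJ

42.7 MJ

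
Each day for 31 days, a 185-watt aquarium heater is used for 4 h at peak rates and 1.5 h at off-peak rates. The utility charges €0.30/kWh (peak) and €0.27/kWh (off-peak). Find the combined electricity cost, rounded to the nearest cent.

Peak energy = 0.185 kW × 4 h × 31 = 22.94 kWh
Off-peak energy = 0.185 kW × 1.5 h × 31 = 8.6025 kWh
Cost = 22.94 × €0.30 + 8.6025 × €0.27 = €6.882 + €2.322675 = €9.20

€9.20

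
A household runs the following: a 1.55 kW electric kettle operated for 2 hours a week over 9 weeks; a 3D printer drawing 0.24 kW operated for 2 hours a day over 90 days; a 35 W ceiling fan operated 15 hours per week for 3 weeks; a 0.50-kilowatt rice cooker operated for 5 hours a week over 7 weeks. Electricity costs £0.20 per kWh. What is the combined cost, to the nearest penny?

electric kettle: Runtime = 2 h/week × 9 weeks = 18 h
electric kettle: 1.55 kW × 18 h = 27.9 kWh
3D printer: Runtime = 2 h/day × 90 days = 180 h
3D printer: 0.24 kW × 180 h = 43.2 kWh
ceiling fan: Runtime = 15 h/week × 3 weeks = 45 h
ceiling fan: 0.035 kW × 45 h = 1.575 kWh
rice cooker: Runtime = 5 h/week × 7 weeks = 35 h
rice cooker: 0.5 kW × 35 h = 17.5 kWh
Total energy = 90.175 kWh
Cost = 90.175 × £0.20 = £18.04

£18.04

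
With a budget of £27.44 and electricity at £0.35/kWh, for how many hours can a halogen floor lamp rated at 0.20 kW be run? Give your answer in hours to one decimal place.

Energy available = £27.44 ÷ £0.35/kWh = 78.4 kWh
Hours = 78.4 kWh ÷ 0.2 kW = 392.0 h

392.0 h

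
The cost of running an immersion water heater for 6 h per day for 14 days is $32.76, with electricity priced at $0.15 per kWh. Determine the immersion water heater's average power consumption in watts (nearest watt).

2600 W

Energy = $32.76 ÷ $0.15/kWh = 218.4 kWh
Runtime = 6 h/day × 14 days = 84 h
Power = 218.4 kWh ÷ 84 h = 2.6 kW = 2600 W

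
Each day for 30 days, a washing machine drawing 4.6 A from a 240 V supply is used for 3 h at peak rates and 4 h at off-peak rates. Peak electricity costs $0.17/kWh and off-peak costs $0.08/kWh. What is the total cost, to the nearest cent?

Power = 4.6 A × 240 V = 1104 W = 1.104 kW
Peak energy = 1.104 kW × 3 h × 30 = 99.36 kWh
Off-peak energy = 1.104 kW × 4 h × 30 = 132.48 kWh
Cost = 99.36 × $0.17 + 132.48 × $0.08 = $16.8912 + $10.5984 = $27.49

$27.49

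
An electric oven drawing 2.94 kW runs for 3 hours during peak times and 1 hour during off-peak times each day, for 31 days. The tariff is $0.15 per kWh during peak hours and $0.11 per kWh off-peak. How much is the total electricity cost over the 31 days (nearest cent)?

$51.04

Peak energy = 2.94 kW × 3 h × 31 = 273.42 kWh
Off-peak energy = 2.94 kW × 1 h × 31 = 91.14 kWh
Cost = 273.42 × $0.15 + 91.14 × $0.11 = $41.013 + $10.0254 = $51.04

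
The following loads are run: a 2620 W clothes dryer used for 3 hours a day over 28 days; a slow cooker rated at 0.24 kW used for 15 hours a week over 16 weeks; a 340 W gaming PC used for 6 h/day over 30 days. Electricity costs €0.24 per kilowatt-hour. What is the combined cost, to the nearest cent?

clothes dryer: Runtime = 3 h/day × 28 days = 84 h
clothes dryer: 2.62 kW × 84 h = 220.08 kWh
slow cooker: Runtime = 15 h/week × 16 weeks = 240 h
slow cooker: 0.24 kW × 240 h = 57.6 kWh
gaming PC: Runtime = 6 h/day × 30 days = 180 h
gaming PC: 0.34 kW × 180 h = 61.2 kWh
Total energy = 338.88 kWh
Cost = 338.88 × €0.24 = €81.33

€81.33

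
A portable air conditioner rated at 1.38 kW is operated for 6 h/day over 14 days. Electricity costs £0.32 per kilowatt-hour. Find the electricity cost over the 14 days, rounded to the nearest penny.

Runtime = 6 h/day × 14 days = 84 h
Energy = 1.38 kW × 84 h = 115.92 kWh
Cost = 115.92 kWh × £0.32/kWh = £37.09

£37.09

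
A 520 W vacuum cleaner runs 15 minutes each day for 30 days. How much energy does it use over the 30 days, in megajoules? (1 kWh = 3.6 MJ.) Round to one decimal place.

14.0 MJ

Runtime = 15 min × 30 = 450 min = 7.5 h
Energy = 0.52 kW × 7.5 h = 3.9 kWh
= 3.9 × 3.6 MJ = 14.0 MJ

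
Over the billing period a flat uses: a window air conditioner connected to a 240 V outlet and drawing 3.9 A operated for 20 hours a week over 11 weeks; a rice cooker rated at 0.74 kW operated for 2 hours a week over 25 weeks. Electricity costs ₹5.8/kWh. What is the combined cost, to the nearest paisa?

₹1408.94

window air conditioner: Power = 3.9 A × 240 V = 936 W = 0.936 kW
window air conditioner: Runtime = 20 h/week × 11 weeks = 220 h
window air conditioner: 0.936 kW × 220 h = 205.92 kWh
rice cooker: Runtime = 2 h/week × 25 weeks = 50 h
rice cooker: 0.74 kW × 50 h = 37 kWh
Total energy = 242.92 kWh
Cost = 242.92 × ₹5.8 = ₹1408.94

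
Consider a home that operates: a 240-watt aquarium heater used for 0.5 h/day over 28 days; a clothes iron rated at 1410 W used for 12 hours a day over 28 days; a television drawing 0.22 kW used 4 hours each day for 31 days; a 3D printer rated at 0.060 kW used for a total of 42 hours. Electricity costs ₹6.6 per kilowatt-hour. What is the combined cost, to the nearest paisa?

₹3345.67

aquarium heater: Runtime = 0.5 h/day × 28 days = 14 h
aquarium heater: 0.24 kW × 14 h = 3.36 kWh
clothes iron: Runtime = 12 h/day × 28 days = 336 h
clothes iron: 1.41 kW × 336 h = 473.76 kWh
television: Runtime = 4 h/day × 31 days = 124 h
television: 0.22 kW × 124 h = 27.28 kWh
3D printer: 0.06 kW × 42 h = 2.52 kWh
Total energy = 506.92 kWh
Cost = 506.92 × ₹6.6 = ₹3345.67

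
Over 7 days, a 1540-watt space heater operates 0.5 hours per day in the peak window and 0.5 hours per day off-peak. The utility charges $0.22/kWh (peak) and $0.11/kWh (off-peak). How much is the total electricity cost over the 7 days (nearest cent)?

Peak energy = 1.54 kW × 0.5 h × 7 = 5.39 kWh
Off-peak energy = 1.54 kW × 0.5 h × 7 = 5.39 kWh
Cost = 5.39 × $0.22 + 5.39 × $0.11 = $1.1858 + $0.5929 = $1.78

$1.78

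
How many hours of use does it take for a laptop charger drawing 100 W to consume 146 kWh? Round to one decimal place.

Hours = 146 kWh ÷ 0.1 kW = 1460.0 h

1460.0 h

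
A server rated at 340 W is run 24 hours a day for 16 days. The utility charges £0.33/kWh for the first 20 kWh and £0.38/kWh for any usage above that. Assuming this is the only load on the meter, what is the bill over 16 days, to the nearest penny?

£48.61

Runtime = 24 h × 16 = 384 h
Energy = 0.34 kW × 384 h = 130.56 kWh
Tier 1 (0–20 kWh): 20 × £0.33 = £6.6
Above 20 kWh: 110.56 × £0.38 = £42.0128
Bill = £48.61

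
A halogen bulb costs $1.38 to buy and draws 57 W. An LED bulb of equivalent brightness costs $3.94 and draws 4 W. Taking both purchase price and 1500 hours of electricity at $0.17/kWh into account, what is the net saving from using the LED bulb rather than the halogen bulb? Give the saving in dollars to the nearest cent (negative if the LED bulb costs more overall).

$10.96

halogen bulb: $1.38 + (57/1000) kW × 1500 h × $0.17 = $1.38 + $14.535 = $15.915
LED bulb: $3.94 + (4/1000) kW × 1500 h × $0.17 = $3.94 + $1.02 = $4.96
Saving = $15.915 − $4.96 = $10.955 → $10.96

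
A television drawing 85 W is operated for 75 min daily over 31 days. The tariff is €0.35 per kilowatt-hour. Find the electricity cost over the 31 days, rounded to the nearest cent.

Runtime = 75 min × 31 = 2325 min = 38.75 h
Energy = 0.085 kW × 38.75 h = 3.29375 kWh
Cost = 3.29375 kWh × €0.35/kWh = €1.15

€1.15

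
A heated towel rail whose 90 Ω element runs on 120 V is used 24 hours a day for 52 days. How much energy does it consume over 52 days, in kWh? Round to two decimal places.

Power = V²/R = 120²/90 = 160 W = 0.16 kW
Runtime = 24 h × 52 = 1248 h
Energy = 0.16 kW × 1248 h = 199.68 kWh

199.68 kWh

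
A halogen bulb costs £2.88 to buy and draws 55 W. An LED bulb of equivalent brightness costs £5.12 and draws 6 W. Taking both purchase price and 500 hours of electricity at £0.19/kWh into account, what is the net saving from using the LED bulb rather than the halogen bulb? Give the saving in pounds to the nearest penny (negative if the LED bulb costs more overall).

£2.42

halogen bulb: £2.88 + (55/1000) kW × 500 h × £0.19 = £2.88 + £5.225 = £8.105
LED bulb: £5.12 + (6/1000) kW × 500 h × £0.19 = £5.12 + £0.57 = £5.69
Saving = £8.105 − £5.69 = £2.415 → £2.42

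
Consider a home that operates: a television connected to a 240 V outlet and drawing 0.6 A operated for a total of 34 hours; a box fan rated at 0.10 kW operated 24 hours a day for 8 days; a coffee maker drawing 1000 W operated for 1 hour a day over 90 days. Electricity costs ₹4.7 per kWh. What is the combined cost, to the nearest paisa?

₹536.25

television: Power = 0.6 A × 240 V = 144 W = 0.144 kW
television: 0.144 kW × 34 h = 4.896 kWh
box fan: Runtime = 24 h × 8 = 192 h
box fan: 0.1 kW × 192 h = 19.2 kWh
coffee maker: Runtime = 1 h/day × 90 days = 90 h
coffee maker: 1 kW × 90 h = 90 kWh
Total energy = 114.096 kWh
Cost = 114.096 × ₹4.7 = ₹536.25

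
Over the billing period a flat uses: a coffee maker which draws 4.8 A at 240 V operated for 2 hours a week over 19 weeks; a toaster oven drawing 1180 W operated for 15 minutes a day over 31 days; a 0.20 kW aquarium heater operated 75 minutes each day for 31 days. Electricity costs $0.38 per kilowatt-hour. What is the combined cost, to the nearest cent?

$23.05

coffee maker: Power = 4.8 A × 240 V = 1152 W = 1.152 kW
coffee maker: Runtime = 2 h/week × 19 weeks = 38 h
coffee maker: 1.152 kW × 38 h = 43.776 kWh
toaster oven: Runtime = 15 min × 31 = 465 min = 7.75 h
toaster oven: 1.18 kW × 7.75 h = 9.145 kWh
aquarium heater: Runtime = 75 min × 31 = 2325 min = 38.75 h
aquarium heater: 0.2 kW × 38.75 h = 7.75 kWh
Total energy = 60.671 kWh
Cost = 60.671 × $0.38 = $23.05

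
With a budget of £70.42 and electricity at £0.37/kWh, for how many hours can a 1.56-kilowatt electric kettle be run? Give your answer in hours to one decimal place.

122.0 h

Energy available = £70.42 ÷ £0.37/kWh = 190.3243 kWh
Hours = 190.3243 kWh ÷ 1.56 kW = 122.0 h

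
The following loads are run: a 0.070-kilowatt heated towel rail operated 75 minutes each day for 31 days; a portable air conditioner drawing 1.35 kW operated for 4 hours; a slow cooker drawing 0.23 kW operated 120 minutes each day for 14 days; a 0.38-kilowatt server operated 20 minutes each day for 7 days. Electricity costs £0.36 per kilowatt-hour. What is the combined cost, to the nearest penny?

heated towel rail: Runtime = 75 min × 31 = 2325 min = 38.75 h
heated towel rail: 0.07 kW × 38.75 h = 2.7125 kWh
portable air conditioner: 1.35 kW × 4 h = 5.4 kWh
slow cooker: Runtime = 120 min × 14 = 1680 min = 28 h
slow cooker: 0.23 kW × 28 h = 6.44 kWh
server: Runtime = 20 min × 7 = 140 min = 2.333333… h
server: 0.38 kW × 2.333333… h = 0.886666… kWh
Total energy = 15.439166… kWh
Cost = 15.439166… × £0.36 = £5.56

£5.56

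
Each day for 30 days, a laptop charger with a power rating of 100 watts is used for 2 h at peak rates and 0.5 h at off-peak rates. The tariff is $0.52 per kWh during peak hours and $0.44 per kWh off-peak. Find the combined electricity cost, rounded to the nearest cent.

Peak energy = 0.1 kW × 2 h × 30 = 6 kWh
Off-peak energy = 0.1 kW × 0.5 h × 30 = 1.5 kWh
Cost = 6 × $0.52 + 1.5 × $0.44 = $3.12 + $0.66 = $3.78

$3.78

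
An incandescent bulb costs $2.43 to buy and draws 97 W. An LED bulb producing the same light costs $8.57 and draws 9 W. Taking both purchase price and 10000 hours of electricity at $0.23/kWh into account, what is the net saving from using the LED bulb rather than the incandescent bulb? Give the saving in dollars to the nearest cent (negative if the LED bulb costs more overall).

$196.26

incandescent bulb: $2.43 + (97/1000) kW × 10000 h × $0.23 = $2.43 + $223.1 = $225.53
LED bulb: $8.57 + (9/1000) kW × 10000 h × $0.23 = $8.57 + $20.7 = $29.27
Saving = $225.53 − $29.27 = $196.26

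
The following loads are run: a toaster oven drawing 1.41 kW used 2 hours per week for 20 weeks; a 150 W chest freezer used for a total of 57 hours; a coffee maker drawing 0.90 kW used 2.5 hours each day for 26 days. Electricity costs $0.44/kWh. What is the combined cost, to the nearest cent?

$54.32

toaster oven: Runtime = 2 h/week × 20 weeks = 40 h
toaster oven: 1.41 kW × 40 h = 56.4 kWh
chest freezer: 0.15 kW × 57 h = 8.55 kWh
coffee maker: Runtime = 2.5 h/day × 26 days = 65 h
coffee maker: 0.9 kW × 65 h = 58.5 kWh
Total energy = 123.45 kWh
Cost = 123.45 × $0.44 = $54.32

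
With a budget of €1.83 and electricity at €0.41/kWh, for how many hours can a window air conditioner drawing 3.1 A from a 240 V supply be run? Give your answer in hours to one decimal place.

Power = 3.1 A × 240 V = 744 W = 0.744 kW
Energy available = €1.83 ÷ €0.41/kWh = 4.4634 kWh
Hours = 4.4634 kWh ÷ 0.744 kW = 6.0 h

6.0 h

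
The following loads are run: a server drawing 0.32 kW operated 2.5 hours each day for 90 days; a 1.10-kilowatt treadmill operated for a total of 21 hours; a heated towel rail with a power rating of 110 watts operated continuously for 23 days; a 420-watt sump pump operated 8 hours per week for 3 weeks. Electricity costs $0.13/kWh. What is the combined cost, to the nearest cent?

server: Runtime = 2.5 h/day × 90 days = 225 h
server: 0.32 kW × 225 h = 72 kWh
treadmill: 1.1 kW × 21 h = 23.1 kWh
heated towel rail: Runtime = 24 h × 23 = 552 h
heated towel rail: 0.11 kW × 552 h = 60.72 kWh
sump pump: Runtime = 8 h/week × 3 weeks = 24 h
sump pump: 0.42 kW × 24 h = 10.08 kWh
Total energy = 165.9 kWh
Cost = 165.9 × $0.13 = $21.57

$21.57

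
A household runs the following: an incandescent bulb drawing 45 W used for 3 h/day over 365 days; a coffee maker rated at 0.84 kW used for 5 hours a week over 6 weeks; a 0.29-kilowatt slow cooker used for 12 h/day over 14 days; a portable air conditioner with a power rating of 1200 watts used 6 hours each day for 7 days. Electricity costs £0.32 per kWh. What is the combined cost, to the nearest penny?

incandescent bulb: Runtime = 3 h/day × 365 days = 1095 h
incandescent bulb: 0.045 kW × 1095 h = 49.275 kWh
coffee maker: Runtime = 5 h/week × 6 weeks = 30 h
coffee maker: 0.84 kW × 30 h = 25.2 kWh
slow cooker: Runtime = 12 h/day × 14 days = 168 h
slow cooker: 0.29 kW × 168 h = 48.72 kWh
portable air conditioner: Runtime = 6 h/day × 7 days = 42 h
portable air conditioner: 1.2 kW × 42 h = 50.4 kWh
Total energy = 173.595 kWh
Cost = 173.595 × £0.32 = £55.55

£55.55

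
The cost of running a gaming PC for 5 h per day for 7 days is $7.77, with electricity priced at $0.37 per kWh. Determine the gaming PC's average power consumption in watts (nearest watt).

Energy = $7.77 ÷ $0.37/kWh = 21 kWh
Runtime = 5 h/day × 7 days = 35 h
Power = 21 kWh ÷ 35 h = 0.6 kW = 600 W

600 W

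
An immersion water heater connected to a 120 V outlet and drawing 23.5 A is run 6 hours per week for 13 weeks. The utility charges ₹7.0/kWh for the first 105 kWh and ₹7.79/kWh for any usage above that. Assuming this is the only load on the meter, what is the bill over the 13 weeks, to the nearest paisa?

₹1630.54

Power = 23.5 A × 120 V = 2820 W = 2.82 kW
Runtime = 6 h/week × 13 weeks = 78 h
Energy = 2.82 kW × 78 h = 219.96 kWh
Tier 1 (0–105 kWh): 105 × ₹7.0 = ₹735
Above 105 kWh: 114.96 × ₹7.79 = ₹895.5384
Bill = ₹1630.54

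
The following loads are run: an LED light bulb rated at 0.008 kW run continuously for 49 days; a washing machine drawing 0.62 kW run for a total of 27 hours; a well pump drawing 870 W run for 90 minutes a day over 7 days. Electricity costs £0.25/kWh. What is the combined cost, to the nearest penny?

LED light bulb: Runtime = 24 h × 49 = 1176 h
LED light bulb: 0.008 kW × 1176 h = 9.408 kWh
washing machine: 0.62 kW × 27 h = 16.74 kWh
well pump: Runtime = 90 min × 7 = 630 min = 10.5 h
well pump: 0.87 kW × 10.5 h = 9.135 kWh
Total energy = 35.283 kWh
Cost = 35.283 × £0.25 = £8.82

£8.82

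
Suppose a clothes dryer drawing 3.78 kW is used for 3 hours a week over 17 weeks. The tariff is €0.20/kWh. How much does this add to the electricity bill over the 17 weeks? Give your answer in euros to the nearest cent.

Runtime = 3 h/week × 17 weeks = 51 h
Energy = 3.78 kW × 51 h = 192.78 kWh
Cost = 192.78 kWh × €0.20/kWh = €38.56

€38.56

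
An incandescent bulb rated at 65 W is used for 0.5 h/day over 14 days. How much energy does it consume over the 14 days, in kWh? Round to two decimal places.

0.46 kWh

Runtime = 0.5 h/day × 14 days = 7 h
Energy = 0.065 kW × 7 h = 0.455 kWh ≈ 0.46 kWh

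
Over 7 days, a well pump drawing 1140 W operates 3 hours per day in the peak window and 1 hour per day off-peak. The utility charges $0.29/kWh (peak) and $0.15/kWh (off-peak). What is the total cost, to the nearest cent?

$8.14

Peak energy = 1.14 kW × 3 h × 7 = 23.94 kWh
Off-peak energy = 1.14 kW × 1 h × 7 = 7.98 kWh
Cost = 23.94 × $0.29 + 7.98 × $0.15 = $6.9426 + $1.197 = $8.14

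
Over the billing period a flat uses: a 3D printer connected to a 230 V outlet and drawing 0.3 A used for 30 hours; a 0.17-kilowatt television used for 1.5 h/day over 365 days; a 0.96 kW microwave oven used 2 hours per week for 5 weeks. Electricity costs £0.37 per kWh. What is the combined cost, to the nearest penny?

£38.76

3D printer: Power = 0.3 A × 230 V = 69 W = 0.069 kW
3D printer: 0.069 kW × 30 h = 2.07 kWh
television: Runtime = 1.5 h/day × 365 days = 547.5 h
television: 0.17 kW × 547.5 h = 93.075 kWh
microwave oven: Runtime = 2 h/week × 5 weeks = 10 h
microwave oven: 0.96 kW × 10 h = 9.6 kWh
Total energy = 104.745 kWh
Cost = 104.745 × £0.37 = £38.76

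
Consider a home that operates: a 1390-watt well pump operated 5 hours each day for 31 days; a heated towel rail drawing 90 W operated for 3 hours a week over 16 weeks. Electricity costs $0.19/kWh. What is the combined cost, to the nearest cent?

$41.76

well pump: Runtime = 5 h/day × 31 days = 155 h
well pump: 1.39 kW × 155 h = 215.45 kWh
heated towel rail: Runtime = 3 h/week × 16 weeks = 48 h
heated towel rail: 0.09 kW × 48 h = 4.32 kWh
Total energy = 219.77 kWh
Cost = 219.77 × $0.19 = $41.76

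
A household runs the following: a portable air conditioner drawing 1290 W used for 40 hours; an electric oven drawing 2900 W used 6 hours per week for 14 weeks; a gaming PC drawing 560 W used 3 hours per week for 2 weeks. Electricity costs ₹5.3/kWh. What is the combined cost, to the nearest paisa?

portable air conditioner: 1.29 kW × 40 h = 51.6 kWh
electric oven: Runtime = 6 h/week × 14 weeks = 84 h
electric oven: 2.9 kW × 84 h = 243.6 kWh
gaming PC: Runtime = 3 h/week × 2 weeks = 6 h
gaming PC: 0.56 kW × 6 h = 3.36 kWh
Total energy = 298.56 kWh
Cost = 298.56 × ₹5.3 = ₹1582.37

₹1582.37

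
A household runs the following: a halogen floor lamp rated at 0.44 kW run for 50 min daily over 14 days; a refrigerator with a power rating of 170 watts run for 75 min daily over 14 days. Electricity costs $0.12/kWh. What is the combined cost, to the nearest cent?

halogen floor lamp: Runtime = 50 min × 14 = 700 min = 11.666666… h
halogen floor lamp: 0.44 kW × 11.666666… h = 5.133333… kWh
refrigerator: Runtime = 75 min × 14 = 1050 min = 17.5 h
refrigerator: 0.17 kW × 17.5 h = 2.975 kWh
Total energy = 8.108333… kWh
Cost = 8.108333… × $0.12 = $0.97

$0.97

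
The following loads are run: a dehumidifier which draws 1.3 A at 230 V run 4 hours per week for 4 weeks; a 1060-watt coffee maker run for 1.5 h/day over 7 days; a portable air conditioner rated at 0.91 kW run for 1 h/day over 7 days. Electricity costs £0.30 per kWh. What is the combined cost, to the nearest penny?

dehumidifier: Power = 1.3 A × 230 V = 299 W = 0.299 kW
dehumidifier: Runtime = 4 h/week × 4 weeks = 16 h
dehumidifier: 0.299 kW × 16 h = 4.784 kWh
coffee maker: Runtime = 1.5 h/day × 7 days = 10.5 h
coffee maker: 1.06 kW × 10.5 h = 11.13 kWh
portable air conditioner: Runtime = 1 h/day × 7 days = 7 h
portable air conditioner: 0.91 kW × 7 h = 6.37 kWh
Total energy = 22.284 kWh
Cost = 22.284 × £0.30 = £6.69

£6.69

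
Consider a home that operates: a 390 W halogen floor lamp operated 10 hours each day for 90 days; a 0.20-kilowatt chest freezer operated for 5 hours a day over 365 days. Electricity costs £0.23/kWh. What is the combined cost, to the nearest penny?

halogen floor lamp: Runtime = 10 h/day × 90 days = 900 h
halogen floor lamp: 0.39 kW × 900 h = 351 kWh
chest freezer: Runtime = 5 h/day × 365 days = 1825 h
chest freezer: 0.2 kW × 1825 h = 365 kWh
Total energy = 716 kWh
Cost = 716 × £0.23 = £164.68

£164.68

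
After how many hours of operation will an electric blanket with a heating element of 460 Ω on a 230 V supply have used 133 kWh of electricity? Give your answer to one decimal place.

Power = V²/R = 230²/460 = 115 W = 0.115 kW
Hours = 133 kWh ÷ 0.115 kW = 1156.5 h

1156.5 h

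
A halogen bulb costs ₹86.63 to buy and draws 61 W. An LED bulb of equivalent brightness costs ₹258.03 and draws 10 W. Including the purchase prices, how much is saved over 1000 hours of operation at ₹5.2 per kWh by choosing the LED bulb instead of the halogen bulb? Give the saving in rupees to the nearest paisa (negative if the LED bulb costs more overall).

halogen bulb: ₹86.63 + (61/1000) kW × 1000 h × ₹5.2 = ₹86.63 + ₹317.2 = ₹403.83
LED bulb: ₹258.03 + (10/1000) kW × 1000 h × ₹5.2 = ₹258.03 + ₹52 = ₹310.03
Saving = ₹403.83 − ₹310.03 = ₹93.8

₹93.80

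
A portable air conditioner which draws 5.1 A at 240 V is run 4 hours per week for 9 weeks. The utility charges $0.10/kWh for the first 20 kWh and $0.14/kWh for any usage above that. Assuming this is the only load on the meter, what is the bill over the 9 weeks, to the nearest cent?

$5.37

Power = 5.1 A × 240 V = 1224 W = 1.224 kW
Runtime = 4 h/week × 9 weeks = 36 h
Energy = 1.224 kW × 36 h = 44.064 kWh
Tier 1 (0–20 kWh): 20 × $0.10 = $2
Above 20 kWh: 24.064 × $0.14 = $3.36896
Bill = $5.37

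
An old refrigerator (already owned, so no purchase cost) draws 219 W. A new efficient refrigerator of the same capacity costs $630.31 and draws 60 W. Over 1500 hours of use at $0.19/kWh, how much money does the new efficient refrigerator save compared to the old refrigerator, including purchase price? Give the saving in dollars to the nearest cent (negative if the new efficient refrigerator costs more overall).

-$585.00

old refrigerator: $0.00 + (219/1000) kW × 1500 h × $0.19 = $0.00 + $62.415 = $62.415
new efficient refrigerator: $630.31 + (60/1000) kW × 1500 h × $0.19 = $630.31 + $17.1 = $647.41
Saving = $62.415 − $647.41 = −$584.995 → -$585.00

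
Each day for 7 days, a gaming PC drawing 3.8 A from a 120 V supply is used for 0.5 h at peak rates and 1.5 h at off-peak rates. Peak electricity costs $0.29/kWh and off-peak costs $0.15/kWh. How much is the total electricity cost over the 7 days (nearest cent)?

Power = 3.8 A × 120 V = 456 W = 0.456 kW
Peak energy = 0.456 kW × 0.5 h × 7 = 1.596 kWh
Off-peak energy = 0.456 kW × 1.5 h × 7 = 4.788 kWh
Cost = 1.596 × $0.29 + 4.788 × $0.15 = $0.46284 + $0.7182 = $1.18

$1.18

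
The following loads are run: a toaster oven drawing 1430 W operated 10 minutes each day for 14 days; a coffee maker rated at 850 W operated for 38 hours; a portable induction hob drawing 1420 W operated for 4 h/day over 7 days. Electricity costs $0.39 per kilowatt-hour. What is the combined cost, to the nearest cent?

toaster oven: Runtime = 10 min × 14 = 140 min = 2.333333… h
toaster oven: 1.43 kW × 2.333333… h = 3.336666… kWh
coffee maker: 0.85 kW × 38 h = 32.3 kWh
portable induction hob: Runtime = 4 h/day × 7 days = 28 h
portable induction hob: 1.42 kW × 28 h = 39.76 kWh
Total energy = 75.396666… kWh
Cost = 75.396666… × $0.39 = $29.40

$29.40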